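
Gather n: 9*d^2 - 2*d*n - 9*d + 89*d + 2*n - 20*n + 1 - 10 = 9*d^2 + 80*d + n*(-2*d - 18) - 9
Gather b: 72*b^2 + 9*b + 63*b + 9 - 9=72*b^2 + 72*b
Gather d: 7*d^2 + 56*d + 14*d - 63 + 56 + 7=7*d^2 + 70*d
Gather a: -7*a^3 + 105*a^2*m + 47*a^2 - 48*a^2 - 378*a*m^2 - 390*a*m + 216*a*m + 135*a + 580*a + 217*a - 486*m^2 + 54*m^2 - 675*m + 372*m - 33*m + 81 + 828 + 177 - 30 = -7*a^3 + a^2*(105*m - 1) + a*(-378*m^2 - 174*m + 932) - 432*m^2 - 336*m + 1056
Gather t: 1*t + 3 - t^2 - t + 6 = 9 - t^2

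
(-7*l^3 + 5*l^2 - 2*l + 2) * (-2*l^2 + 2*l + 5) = 14*l^5 - 24*l^4 - 21*l^3 + 17*l^2 - 6*l + 10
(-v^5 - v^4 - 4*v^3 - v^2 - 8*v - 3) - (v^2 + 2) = -v^5 - v^4 - 4*v^3 - 2*v^2 - 8*v - 5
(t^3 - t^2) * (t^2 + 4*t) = t^5 + 3*t^4 - 4*t^3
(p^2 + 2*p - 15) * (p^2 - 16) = p^4 + 2*p^3 - 31*p^2 - 32*p + 240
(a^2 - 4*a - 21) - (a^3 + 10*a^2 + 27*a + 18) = -a^3 - 9*a^2 - 31*a - 39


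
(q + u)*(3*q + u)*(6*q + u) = 18*q^3 + 27*q^2*u + 10*q*u^2 + u^3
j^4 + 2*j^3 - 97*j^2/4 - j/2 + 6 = (j - 4)*(j - 1/2)*(j + 1/2)*(j + 6)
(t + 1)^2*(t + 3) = t^3 + 5*t^2 + 7*t + 3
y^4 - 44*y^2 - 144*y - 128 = (y - 8)*(y + 2)^2*(y + 4)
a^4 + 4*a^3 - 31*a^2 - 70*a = a*(a - 5)*(a + 2)*(a + 7)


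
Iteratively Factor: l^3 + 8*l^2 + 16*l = (l + 4)*(l^2 + 4*l) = l*(l + 4)*(l + 4)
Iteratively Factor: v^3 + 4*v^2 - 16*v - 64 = (v - 4)*(v^2 + 8*v + 16) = (v - 4)*(v + 4)*(v + 4)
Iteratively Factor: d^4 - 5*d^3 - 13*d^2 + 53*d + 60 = (d + 3)*(d^3 - 8*d^2 + 11*d + 20) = (d + 1)*(d + 3)*(d^2 - 9*d + 20) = (d - 4)*(d + 1)*(d + 3)*(d - 5)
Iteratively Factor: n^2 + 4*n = (n)*(n + 4)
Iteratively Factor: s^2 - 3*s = (s)*(s - 3)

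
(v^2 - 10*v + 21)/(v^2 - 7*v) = (v - 3)/v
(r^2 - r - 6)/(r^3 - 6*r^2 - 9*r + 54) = (r + 2)/(r^2 - 3*r - 18)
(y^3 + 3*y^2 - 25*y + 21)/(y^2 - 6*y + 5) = (y^2 + 4*y - 21)/(y - 5)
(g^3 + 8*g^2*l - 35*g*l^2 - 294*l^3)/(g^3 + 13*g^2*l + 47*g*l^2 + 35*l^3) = (g^2 + g*l - 42*l^2)/(g^2 + 6*g*l + 5*l^2)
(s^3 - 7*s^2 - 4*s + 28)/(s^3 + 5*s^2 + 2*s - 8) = (s^2 - 9*s + 14)/(s^2 + 3*s - 4)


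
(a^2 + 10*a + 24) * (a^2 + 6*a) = a^4 + 16*a^3 + 84*a^2 + 144*a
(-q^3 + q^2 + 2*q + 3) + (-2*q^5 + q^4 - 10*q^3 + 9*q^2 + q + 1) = -2*q^5 + q^4 - 11*q^3 + 10*q^2 + 3*q + 4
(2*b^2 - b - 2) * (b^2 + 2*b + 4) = 2*b^4 + 3*b^3 + 4*b^2 - 8*b - 8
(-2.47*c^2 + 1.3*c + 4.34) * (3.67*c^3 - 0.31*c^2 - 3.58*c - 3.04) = -9.0649*c^5 + 5.5367*c^4 + 24.3674*c^3 + 1.5094*c^2 - 19.4892*c - 13.1936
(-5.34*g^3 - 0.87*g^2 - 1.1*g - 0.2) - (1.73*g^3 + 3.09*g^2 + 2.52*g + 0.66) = -7.07*g^3 - 3.96*g^2 - 3.62*g - 0.86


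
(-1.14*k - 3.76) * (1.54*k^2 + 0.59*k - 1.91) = -1.7556*k^3 - 6.463*k^2 - 0.0410000000000004*k + 7.1816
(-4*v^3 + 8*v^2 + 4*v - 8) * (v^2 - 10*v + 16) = -4*v^5 + 48*v^4 - 140*v^3 + 80*v^2 + 144*v - 128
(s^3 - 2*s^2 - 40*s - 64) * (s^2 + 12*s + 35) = s^5 + 10*s^4 - 29*s^3 - 614*s^2 - 2168*s - 2240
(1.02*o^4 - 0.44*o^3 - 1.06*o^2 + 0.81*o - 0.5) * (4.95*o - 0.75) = 5.049*o^5 - 2.943*o^4 - 4.917*o^3 + 4.8045*o^2 - 3.0825*o + 0.375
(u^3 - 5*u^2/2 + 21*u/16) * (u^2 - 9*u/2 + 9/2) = u^5 - 7*u^4 + 273*u^3/16 - 549*u^2/32 + 189*u/32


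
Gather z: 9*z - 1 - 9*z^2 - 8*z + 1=-9*z^2 + z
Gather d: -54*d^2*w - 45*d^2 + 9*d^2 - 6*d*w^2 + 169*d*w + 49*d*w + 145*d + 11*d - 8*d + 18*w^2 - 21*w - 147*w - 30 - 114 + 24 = d^2*(-54*w - 36) + d*(-6*w^2 + 218*w + 148) + 18*w^2 - 168*w - 120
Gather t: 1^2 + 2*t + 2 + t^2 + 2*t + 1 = t^2 + 4*t + 4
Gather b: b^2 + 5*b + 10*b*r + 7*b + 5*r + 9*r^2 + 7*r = b^2 + b*(10*r + 12) + 9*r^2 + 12*r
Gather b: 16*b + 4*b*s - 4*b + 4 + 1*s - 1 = b*(4*s + 12) + s + 3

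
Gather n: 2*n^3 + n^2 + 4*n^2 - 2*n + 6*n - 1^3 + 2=2*n^3 + 5*n^2 + 4*n + 1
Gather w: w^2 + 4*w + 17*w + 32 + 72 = w^2 + 21*w + 104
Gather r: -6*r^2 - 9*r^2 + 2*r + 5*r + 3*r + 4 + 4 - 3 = -15*r^2 + 10*r + 5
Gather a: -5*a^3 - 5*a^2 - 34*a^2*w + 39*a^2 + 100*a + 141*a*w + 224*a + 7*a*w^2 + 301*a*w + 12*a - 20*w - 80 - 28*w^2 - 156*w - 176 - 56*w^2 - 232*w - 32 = -5*a^3 + a^2*(34 - 34*w) + a*(7*w^2 + 442*w + 336) - 84*w^2 - 408*w - 288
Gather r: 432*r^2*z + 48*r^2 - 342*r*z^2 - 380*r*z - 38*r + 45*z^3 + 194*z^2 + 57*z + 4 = r^2*(432*z + 48) + r*(-342*z^2 - 380*z - 38) + 45*z^3 + 194*z^2 + 57*z + 4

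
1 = 1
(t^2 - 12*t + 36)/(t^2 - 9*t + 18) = (t - 6)/(t - 3)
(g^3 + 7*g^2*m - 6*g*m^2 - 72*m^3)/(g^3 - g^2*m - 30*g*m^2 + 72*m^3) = (g + 4*m)/(g - 4*m)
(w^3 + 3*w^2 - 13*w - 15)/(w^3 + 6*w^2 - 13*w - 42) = (w^2 + 6*w + 5)/(w^2 + 9*w + 14)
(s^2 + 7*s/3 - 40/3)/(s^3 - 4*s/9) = 3*(3*s^2 + 7*s - 40)/(s*(9*s^2 - 4))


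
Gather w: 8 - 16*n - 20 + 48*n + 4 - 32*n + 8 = 0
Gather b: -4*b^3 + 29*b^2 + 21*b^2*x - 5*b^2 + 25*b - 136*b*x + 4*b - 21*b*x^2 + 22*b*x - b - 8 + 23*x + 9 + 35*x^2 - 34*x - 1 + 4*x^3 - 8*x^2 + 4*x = -4*b^3 + b^2*(21*x + 24) + b*(-21*x^2 - 114*x + 28) + 4*x^3 + 27*x^2 - 7*x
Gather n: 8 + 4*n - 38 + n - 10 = 5*n - 40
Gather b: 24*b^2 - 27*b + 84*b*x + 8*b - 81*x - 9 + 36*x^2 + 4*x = 24*b^2 + b*(84*x - 19) + 36*x^2 - 77*x - 9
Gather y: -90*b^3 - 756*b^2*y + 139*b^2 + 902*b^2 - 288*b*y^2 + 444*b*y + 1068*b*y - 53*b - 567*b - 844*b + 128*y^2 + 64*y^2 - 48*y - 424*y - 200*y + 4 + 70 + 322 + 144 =-90*b^3 + 1041*b^2 - 1464*b + y^2*(192 - 288*b) + y*(-756*b^2 + 1512*b - 672) + 540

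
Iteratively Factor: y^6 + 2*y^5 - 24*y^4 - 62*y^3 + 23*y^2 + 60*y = (y + 1)*(y^5 + y^4 - 25*y^3 - 37*y^2 + 60*y) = (y - 5)*(y + 1)*(y^4 + 6*y^3 + 5*y^2 - 12*y) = (y - 5)*(y + 1)*(y + 3)*(y^3 + 3*y^2 - 4*y) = (y - 5)*(y + 1)*(y + 3)*(y + 4)*(y^2 - y) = y*(y - 5)*(y + 1)*(y + 3)*(y + 4)*(y - 1)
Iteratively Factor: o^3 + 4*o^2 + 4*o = (o)*(o^2 + 4*o + 4) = o*(o + 2)*(o + 2)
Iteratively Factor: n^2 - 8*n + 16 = (n - 4)*(n - 4)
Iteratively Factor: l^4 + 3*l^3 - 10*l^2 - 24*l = (l)*(l^3 + 3*l^2 - 10*l - 24) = l*(l + 4)*(l^2 - l - 6) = l*(l - 3)*(l + 4)*(l + 2)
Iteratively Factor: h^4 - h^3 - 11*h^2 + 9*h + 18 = (h + 1)*(h^3 - 2*h^2 - 9*h + 18) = (h - 2)*(h + 1)*(h^2 - 9) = (h - 3)*(h - 2)*(h + 1)*(h + 3)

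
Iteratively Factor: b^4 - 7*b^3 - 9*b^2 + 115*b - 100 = (b - 1)*(b^3 - 6*b^2 - 15*b + 100) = (b - 5)*(b - 1)*(b^2 - b - 20) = (b - 5)*(b - 1)*(b + 4)*(b - 5)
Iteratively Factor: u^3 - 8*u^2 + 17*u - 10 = (u - 1)*(u^2 - 7*u + 10) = (u - 2)*(u - 1)*(u - 5)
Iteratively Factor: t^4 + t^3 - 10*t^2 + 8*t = (t)*(t^3 + t^2 - 10*t + 8) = t*(t - 1)*(t^2 + 2*t - 8) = t*(t - 2)*(t - 1)*(t + 4)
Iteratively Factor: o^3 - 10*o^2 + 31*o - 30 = (o - 3)*(o^2 - 7*o + 10) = (o - 3)*(o - 2)*(o - 5)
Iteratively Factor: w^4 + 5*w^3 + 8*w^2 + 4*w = (w)*(w^3 + 5*w^2 + 8*w + 4) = w*(w + 1)*(w^2 + 4*w + 4) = w*(w + 1)*(w + 2)*(w + 2)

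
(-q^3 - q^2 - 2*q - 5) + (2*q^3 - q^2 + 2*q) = q^3 - 2*q^2 - 5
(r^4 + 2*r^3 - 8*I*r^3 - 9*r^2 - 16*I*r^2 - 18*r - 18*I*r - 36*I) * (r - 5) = r^5 - 3*r^4 - 8*I*r^4 - 19*r^3 + 24*I*r^3 + 27*r^2 + 62*I*r^2 + 90*r + 54*I*r + 180*I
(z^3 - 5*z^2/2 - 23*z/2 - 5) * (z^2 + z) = z^5 - 3*z^4/2 - 14*z^3 - 33*z^2/2 - 5*z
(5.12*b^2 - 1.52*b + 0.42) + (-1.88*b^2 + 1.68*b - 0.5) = 3.24*b^2 + 0.16*b - 0.08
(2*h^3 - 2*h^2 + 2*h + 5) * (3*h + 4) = 6*h^4 + 2*h^3 - 2*h^2 + 23*h + 20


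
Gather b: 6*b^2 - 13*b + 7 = 6*b^2 - 13*b + 7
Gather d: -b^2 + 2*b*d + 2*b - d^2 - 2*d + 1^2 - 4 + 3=-b^2 + 2*b - d^2 + d*(2*b - 2)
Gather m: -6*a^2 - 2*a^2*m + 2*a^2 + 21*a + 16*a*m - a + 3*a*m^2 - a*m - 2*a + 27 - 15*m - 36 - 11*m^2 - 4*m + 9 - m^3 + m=-4*a^2 + 18*a - m^3 + m^2*(3*a - 11) + m*(-2*a^2 + 15*a - 18)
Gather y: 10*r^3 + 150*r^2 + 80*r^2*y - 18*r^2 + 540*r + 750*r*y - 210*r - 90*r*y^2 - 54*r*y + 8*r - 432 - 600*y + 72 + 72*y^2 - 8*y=10*r^3 + 132*r^2 + 338*r + y^2*(72 - 90*r) + y*(80*r^2 + 696*r - 608) - 360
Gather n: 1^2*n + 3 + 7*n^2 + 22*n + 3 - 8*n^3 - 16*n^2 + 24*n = -8*n^3 - 9*n^2 + 47*n + 6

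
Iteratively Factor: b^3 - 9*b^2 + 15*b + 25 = (b + 1)*(b^2 - 10*b + 25) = (b - 5)*(b + 1)*(b - 5)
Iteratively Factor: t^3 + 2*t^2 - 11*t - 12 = (t - 3)*(t^2 + 5*t + 4) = (t - 3)*(t + 4)*(t + 1)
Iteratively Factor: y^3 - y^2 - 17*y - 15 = (y - 5)*(y^2 + 4*y + 3) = (y - 5)*(y + 3)*(y + 1)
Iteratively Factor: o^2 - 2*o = (o)*(o - 2)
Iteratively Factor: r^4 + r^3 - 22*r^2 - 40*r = (r + 4)*(r^3 - 3*r^2 - 10*r) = r*(r + 4)*(r^2 - 3*r - 10) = r*(r + 2)*(r + 4)*(r - 5)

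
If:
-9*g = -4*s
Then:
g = 4*s/9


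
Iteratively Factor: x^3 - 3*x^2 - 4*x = (x - 4)*(x^2 + x) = x*(x - 4)*(x + 1)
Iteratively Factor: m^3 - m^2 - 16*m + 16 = (m - 4)*(m^2 + 3*m - 4) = (m - 4)*(m - 1)*(m + 4)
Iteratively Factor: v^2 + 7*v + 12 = (v + 4)*(v + 3)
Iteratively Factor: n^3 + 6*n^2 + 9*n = (n + 3)*(n^2 + 3*n) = (n + 3)^2*(n)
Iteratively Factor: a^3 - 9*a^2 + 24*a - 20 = (a - 2)*(a^2 - 7*a + 10) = (a - 2)^2*(a - 5)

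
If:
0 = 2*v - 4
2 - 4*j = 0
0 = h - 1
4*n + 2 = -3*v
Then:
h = 1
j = 1/2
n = -2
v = 2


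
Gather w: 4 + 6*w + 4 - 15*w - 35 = -9*w - 27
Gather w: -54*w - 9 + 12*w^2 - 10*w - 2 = 12*w^2 - 64*w - 11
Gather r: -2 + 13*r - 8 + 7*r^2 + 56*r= 7*r^2 + 69*r - 10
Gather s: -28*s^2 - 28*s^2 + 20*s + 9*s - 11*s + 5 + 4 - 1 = -56*s^2 + 18*s + 8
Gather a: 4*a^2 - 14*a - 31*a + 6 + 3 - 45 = 4*a^2 - 45*a - 36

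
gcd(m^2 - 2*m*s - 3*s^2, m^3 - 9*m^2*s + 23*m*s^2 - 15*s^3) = -m + 3*s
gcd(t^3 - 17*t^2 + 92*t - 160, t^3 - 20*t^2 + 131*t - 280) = t^2 - 13*t + 40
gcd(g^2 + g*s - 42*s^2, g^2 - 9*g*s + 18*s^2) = -g + 6*s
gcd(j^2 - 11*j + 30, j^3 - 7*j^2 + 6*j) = j - 6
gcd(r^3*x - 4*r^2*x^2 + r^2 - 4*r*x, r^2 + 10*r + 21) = 1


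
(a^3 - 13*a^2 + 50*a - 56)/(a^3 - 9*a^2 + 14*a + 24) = (a^2 - 9*a + 14)/(a^2 - 5*a - 6)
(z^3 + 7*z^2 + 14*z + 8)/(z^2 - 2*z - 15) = (z^3 + 7*z^2 + 14*z + 8)/(z^2 - 2*z - 15)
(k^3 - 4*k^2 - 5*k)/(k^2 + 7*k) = (k^2 - 4*k - 5)/(k + 7)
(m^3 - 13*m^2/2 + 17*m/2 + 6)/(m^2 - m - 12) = (2*m^2 - 5*m - 3)/(2*(m + 3))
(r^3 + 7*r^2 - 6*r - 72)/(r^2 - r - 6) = (r^2 + 10*r + 24)/(r + 2)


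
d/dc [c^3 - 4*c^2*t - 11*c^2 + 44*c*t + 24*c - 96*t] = 3*c^2 - 8*c*t - 22*c + 44*t + 24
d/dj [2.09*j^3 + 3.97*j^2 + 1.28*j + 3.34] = 6.27*j^2 + 7.94*j + 1.28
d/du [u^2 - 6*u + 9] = 2*u - 6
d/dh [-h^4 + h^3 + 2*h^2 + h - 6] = -4*h^3 + 3*h^2 + 4*h + 1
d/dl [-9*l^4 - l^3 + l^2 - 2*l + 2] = -36*l^3 - 3*l^2 + 2*l - 2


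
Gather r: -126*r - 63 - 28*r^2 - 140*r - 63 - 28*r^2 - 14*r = -56*r^2 - 280*r - 126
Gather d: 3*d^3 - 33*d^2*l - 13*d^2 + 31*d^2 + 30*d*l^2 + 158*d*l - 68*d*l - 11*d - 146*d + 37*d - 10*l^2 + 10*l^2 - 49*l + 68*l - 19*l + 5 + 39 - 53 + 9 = 3*d^3 + d^2*(18 - 33*l) + d*(30*l^2 + 90*l - 120)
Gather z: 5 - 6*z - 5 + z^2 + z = z^2 - 5*z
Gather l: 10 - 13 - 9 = -12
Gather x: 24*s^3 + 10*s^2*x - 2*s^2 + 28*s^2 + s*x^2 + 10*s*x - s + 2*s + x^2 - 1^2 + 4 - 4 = 24*s^3 + 26*s^2 + s + x^2*(s + 1) + x*(10*s^2 + 10*s) - 1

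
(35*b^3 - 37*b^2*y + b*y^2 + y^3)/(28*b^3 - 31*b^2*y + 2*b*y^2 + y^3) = (-5*b + y)/(-4*b + y)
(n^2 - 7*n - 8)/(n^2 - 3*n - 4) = (n - 8)/(n - 4)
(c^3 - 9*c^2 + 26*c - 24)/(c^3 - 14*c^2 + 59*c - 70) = (c^2 - 7*c + 12)/(c^2 - 12*c + 35)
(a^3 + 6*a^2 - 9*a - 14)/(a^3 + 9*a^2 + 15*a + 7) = (a - 2)/(a + 1)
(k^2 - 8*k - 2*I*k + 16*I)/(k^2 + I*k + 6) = (k - 8)/(k + 3*I)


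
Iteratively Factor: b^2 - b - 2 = (b + 1)*(b - 2)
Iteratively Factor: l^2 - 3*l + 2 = (l - 2)*(l - 1)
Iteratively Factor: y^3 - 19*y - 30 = (y + 3)*(y^2 - 3*y - 10) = (y + 2)*(y + 3)*(y - 5)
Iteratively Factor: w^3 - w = (w - 1)*(w^2 + w) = w*(w - 1)*(w + 1)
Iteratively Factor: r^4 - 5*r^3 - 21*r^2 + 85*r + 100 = (r + 4)*(r^3 - 9*r^2 + 15*r + 25) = (r + 1)*(r + 4)*(r^2 - 10*r + 25) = (r - 5)*(r + 1)*(r + 4)*(r - 5)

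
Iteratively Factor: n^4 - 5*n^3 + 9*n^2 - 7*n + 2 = (n - 1)*(n^3 - 4*n^2 + 5*n - 2) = (n - 1)^2*(n^2 - 3*n + 2) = (n - 1)^3*(n - 2)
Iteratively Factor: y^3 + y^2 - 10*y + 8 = (y + 4)*(y^2 - 3*y + 2) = (y - 2)*(y + 4)*(y - 1)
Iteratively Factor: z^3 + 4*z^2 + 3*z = (z + 1)*(z^2 + 3*z) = z*(z + 1)*(z + 3)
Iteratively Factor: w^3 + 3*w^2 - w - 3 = (w + 1)*(w^2 + 2*w - 3) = (w - 1)*(w + 1)*(w + 3)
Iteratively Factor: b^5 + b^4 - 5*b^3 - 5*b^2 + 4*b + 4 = (b + 2)*(b^4 - b^3 - 3*b^2 + b + 2) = (b + 1)*(b + 2)*(b^3 - 2*b^2 - b + 2) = (b - 1)*(b + 1)*(b + 2)*(b^2 - b - 2) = (b - 2)*(b - 1)*(b + 1)*(b + 2)*(b + 1)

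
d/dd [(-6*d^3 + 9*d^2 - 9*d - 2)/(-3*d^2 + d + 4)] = 2*(9*d^4 - 6*d^3 - 45*d^2 + 30*d - 17)/(9*d^4 - 6*d^3 - 23*d^2 + 8*d + 16)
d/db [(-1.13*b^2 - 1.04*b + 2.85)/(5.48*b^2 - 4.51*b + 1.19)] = (10.7955*b^2 - 33.9254*b + 11.6159)/(30.0304*b^4 - 49.4296*b^3 + 33.3825*b^2 - 10.7338*b + 1.4161)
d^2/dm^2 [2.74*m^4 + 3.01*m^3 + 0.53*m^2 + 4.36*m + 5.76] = 32.88*m^2 + 18.06*m + 1.06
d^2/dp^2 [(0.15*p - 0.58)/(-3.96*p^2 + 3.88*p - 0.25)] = (-(0.15*p - 0.58)*(7.92*p - 3.88)*(15.84*p - 7.76) + (3.564*p - 5.7576)*(3.96*p^2 - 3.88*p + 0.25))/(3.96*p^2 - 3.88*p + 0.25)^3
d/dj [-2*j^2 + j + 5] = 1 - 4*j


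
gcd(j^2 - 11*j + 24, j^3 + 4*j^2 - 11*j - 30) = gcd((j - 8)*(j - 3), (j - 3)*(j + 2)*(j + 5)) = j - 3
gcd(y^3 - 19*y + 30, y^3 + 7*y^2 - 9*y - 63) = y - 3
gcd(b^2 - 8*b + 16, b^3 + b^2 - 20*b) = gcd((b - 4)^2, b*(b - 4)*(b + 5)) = b - 4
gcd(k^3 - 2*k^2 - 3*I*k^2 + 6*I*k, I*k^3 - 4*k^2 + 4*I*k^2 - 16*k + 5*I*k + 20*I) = 1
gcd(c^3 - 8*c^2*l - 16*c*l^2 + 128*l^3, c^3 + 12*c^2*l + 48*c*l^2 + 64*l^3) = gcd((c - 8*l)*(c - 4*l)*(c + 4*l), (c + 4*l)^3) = c + 4*l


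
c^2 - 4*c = c*(c - 4)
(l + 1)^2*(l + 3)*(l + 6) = l^4 + 11*l^3 + 37*l^2 + 45*l + 18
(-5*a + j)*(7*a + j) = -35*a^2 + 2*a*j + j^2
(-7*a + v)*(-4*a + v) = 28*a^2 - 11*a*v + v^2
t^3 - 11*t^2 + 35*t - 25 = (t - 5)^2*(t - 1)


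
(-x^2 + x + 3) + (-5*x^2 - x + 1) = 4 - 6*x^2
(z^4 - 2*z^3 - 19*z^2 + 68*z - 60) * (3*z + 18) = 3*z^5 + 12*z^4 - 93*z^3 - 138*z^2 + 1044*z - 1080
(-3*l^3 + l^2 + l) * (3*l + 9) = -9*l^4 - 24*l^3 + 12*l^2 + 9*l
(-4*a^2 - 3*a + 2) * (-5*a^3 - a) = 20*a^5 + 15*a^4 - 6*a^3 + 3*a^2 - 2*a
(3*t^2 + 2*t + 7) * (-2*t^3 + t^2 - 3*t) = -6*t^5 - t^4 - 21*t^3 + t^2 - 21*t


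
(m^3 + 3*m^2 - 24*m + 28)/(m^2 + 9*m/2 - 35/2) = 2*(m^2 - 4*m + 4)/(2*m - 5)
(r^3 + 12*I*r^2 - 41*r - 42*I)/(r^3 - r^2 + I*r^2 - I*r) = (r^3 + 12*I*r^2 - 41*r - 42*I)/(r*(r^2 - r + I*r - I))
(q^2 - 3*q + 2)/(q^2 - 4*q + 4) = (q - 1)/(q - 2)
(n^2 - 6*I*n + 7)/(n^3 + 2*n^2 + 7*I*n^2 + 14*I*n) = (n^2 - 6*I*n + 7)/(n*(n^2 + n*(2 + 7*I) + 14*I))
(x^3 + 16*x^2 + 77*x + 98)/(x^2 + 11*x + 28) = (x^2 + 9*x + 14)/(x + 4)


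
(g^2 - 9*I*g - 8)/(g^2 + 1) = (g - 8*I)/(g + I)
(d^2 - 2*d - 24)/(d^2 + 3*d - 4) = (d - 6)/(d - 1)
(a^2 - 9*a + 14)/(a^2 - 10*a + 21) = (a - 2)/(a - 3)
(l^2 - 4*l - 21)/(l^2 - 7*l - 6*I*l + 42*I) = (l + 3)/(l - 6*I)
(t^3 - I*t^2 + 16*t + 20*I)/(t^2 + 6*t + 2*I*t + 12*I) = (t^2 - 3*I*t + 10)/(t + 6)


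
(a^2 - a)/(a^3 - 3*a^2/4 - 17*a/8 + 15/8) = 8*a/(8*a^2 + 2*a - 15)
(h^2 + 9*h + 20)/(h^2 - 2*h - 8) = (h^2 + 9*h + 20)/(h^2 - 2*h - 8)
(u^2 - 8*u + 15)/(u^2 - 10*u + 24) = (u^2 - 8*u + 15)/(u^2 - 10*u + 24)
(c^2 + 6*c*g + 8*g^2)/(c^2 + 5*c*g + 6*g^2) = (c + 4*g)/(c + 3*g)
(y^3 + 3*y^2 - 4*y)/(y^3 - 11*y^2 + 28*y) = (y^2 + 3*y - 4)/(y^2 - 11*y + 28)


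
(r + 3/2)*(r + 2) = r^2 + 7*r/2 + 3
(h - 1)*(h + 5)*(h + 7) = h^3 + 11*h^2 + 23*h - 35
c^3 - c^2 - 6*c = c*(c - 3)*(c + 2)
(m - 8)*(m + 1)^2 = m^3 - 6*m^2 - 15*m - 8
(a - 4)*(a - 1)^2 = a^3 - 6*a^2 + 9*a - 4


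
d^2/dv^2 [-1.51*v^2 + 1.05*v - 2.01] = -3.02000000000000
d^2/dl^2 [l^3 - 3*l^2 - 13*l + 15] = 6*l - 6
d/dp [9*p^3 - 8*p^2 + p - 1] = 27*p^2 - 16*p + 1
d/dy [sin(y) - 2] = cos(y)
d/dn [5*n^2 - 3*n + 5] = 10*n - 3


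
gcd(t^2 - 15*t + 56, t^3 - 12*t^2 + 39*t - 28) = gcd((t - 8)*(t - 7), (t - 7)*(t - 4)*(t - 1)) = t - 7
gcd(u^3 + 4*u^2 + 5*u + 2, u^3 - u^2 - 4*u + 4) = u + 2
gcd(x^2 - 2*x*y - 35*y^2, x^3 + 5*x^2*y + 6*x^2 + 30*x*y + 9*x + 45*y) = x + 5*y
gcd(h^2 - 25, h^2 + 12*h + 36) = 1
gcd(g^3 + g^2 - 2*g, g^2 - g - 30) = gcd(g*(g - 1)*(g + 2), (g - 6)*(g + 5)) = 1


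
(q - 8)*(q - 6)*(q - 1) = q^3 - 15*q^2 + 62*q - 48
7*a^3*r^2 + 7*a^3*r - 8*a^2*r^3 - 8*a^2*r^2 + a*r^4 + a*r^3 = r*(-7*a + r)*(-a + r)*(a*r + a)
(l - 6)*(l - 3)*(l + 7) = l^3 - 2*l^2 - 45*l + 126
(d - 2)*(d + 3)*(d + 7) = d^3 + 8*d^2 + d - 42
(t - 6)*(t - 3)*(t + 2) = t^3 - 7*t^2 + 36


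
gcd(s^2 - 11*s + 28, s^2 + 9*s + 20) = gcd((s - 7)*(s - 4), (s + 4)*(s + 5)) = 1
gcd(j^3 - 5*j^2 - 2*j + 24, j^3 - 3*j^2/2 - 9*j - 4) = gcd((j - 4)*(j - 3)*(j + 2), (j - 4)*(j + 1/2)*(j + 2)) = j^2 - 2*j - 8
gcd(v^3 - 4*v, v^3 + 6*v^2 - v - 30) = v - 2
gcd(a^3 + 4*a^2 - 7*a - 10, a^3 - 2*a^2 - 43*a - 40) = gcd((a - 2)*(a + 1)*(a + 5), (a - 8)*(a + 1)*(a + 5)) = a^2 + 6*a + 5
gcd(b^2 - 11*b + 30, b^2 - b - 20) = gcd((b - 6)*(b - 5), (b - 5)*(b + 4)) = b - 5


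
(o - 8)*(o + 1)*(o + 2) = o^3 - 5*o^2 - 22*o - 16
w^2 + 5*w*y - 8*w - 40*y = (w - 8)*(w + 5*y)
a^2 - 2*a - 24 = (a - 6)*(a + 4)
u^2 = u^2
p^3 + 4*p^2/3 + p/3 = p*(p + 1/3)*(p + 1)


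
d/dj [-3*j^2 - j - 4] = -6*j - 1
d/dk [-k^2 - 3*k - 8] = -2*k - 3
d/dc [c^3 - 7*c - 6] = 3*c^2 - 7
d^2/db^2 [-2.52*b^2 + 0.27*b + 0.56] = -5.04000000000000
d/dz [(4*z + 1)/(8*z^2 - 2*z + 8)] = (-16*z^2 - 8*z + 17)/(2*(16*z^4 - 8*z^3 + 33*z^2 - 8*z + 16))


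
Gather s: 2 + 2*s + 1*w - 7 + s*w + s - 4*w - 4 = s*(w + 3) - 3*w - 9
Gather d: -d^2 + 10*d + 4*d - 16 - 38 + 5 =-d^2 + 14*d - 49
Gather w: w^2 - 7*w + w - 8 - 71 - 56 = w^2 - 6*w - 135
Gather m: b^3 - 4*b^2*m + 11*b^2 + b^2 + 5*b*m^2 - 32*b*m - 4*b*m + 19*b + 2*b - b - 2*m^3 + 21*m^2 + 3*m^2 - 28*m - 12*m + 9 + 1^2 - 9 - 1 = b^3 + 12*b^2 + 20*b - 2*m^3 + m^2*(5*b + 24) + m*(-4*b^2 - 36*b - 40)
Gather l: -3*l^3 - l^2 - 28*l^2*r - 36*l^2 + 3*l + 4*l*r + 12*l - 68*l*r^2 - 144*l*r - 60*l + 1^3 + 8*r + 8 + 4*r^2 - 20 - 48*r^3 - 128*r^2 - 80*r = -3*l^3 + l^2*(-28*r - 37) + l*(-68*r^2 - 140*r - 45) - 48*r^3 - 124*r^2 - 72*r - 11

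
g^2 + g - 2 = (g - 1)*(g + 2)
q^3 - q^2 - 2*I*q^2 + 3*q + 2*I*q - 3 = (q - 1)*(q - 3*I)*(q + I)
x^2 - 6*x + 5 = (x - 5)*(x - 1)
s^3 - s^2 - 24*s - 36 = (s - 6)*(s + 2)*(s + 3)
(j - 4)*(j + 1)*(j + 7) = j^3 + 4*j^2 - 25*j - 28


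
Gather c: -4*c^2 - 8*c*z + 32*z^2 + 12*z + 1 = -4*c^2 - 8*c*z + 32*z^2 + 12*z + 1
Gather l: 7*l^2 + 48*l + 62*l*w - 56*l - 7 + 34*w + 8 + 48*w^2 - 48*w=7*l^2 + l*(62*w - 8) + 48*w^2 - 14*w + 1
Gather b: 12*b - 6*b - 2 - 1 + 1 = 6*b - 2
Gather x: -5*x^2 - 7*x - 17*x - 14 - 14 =-5*x^2 - 24*x - 28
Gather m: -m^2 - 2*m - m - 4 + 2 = -m^2 - 3*m - 2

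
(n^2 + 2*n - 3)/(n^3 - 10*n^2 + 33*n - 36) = (n^2 + 2*n - 3)/(n^3 - 10*n^2 + 33*n - 36)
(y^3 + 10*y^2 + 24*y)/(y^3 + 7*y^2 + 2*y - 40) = y*(y + 6)/(y^2 + 3*y - 10)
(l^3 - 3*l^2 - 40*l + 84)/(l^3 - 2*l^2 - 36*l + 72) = (l - 7)/(l - 6)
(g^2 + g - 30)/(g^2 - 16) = (g^2 + g - 30)/(g^2 - 16)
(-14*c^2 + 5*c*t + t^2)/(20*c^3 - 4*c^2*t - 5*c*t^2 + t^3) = (7*c + t)/(-10*c^2 - 3*c*t + t^2)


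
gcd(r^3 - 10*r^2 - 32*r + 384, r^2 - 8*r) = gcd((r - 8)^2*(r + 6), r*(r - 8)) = r - 8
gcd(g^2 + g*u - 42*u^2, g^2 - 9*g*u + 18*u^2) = -g + 6*u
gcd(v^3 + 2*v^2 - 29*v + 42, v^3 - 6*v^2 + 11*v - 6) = v^2 - 5*v + 6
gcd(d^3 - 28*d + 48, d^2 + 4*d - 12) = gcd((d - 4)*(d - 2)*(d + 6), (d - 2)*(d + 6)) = d^2 + 4*d - 12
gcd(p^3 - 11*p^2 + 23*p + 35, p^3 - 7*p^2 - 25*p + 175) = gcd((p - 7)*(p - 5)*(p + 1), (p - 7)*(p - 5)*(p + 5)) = p^2 - 12*p + 35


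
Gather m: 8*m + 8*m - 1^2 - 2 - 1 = 16*m - 4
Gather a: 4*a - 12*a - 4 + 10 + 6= 12 - 8*a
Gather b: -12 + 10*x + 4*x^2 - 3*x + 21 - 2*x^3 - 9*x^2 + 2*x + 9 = -2*x^3 - 5*x^2 + 9*x + 18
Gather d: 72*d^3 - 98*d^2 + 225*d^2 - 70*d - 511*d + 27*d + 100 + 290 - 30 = 72*d^3 + 127*d^2 - 554*d + 360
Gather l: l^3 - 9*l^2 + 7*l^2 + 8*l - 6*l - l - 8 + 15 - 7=l^3 - 2*l^2 + l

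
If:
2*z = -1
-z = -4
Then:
No Solution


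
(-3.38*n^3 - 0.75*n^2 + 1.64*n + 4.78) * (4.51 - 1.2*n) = 4.056*n^4 - 14.3438*n^3 - 5.3505*n^2 + 1.6604*n + 21.5578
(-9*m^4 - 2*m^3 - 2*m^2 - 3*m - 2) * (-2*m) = 18*m^5 + 4*m^4 + 4*m^3 + 6*m^2 + 4*m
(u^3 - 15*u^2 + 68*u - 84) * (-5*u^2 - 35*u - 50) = -5*u^5 + 40*u^4 + 135*u^3 - 1210*u^2 - 460*u + 4200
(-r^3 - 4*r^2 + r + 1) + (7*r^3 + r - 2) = 6*r^3 - 4*r^2 + 2*r - 1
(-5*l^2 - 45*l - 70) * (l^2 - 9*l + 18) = -5*l^4 + 245*l^2 - 180*l - 1260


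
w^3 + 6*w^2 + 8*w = w*(w + 2)*(w + 4)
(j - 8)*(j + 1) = j^2 - 7*j - 8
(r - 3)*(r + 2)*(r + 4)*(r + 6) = r^4 + 9*r^3 + 8*r^2 - 84*r - 144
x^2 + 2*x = x*(x + 2)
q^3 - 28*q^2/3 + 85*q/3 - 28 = (q - 4)*(q - 3)*(q - 7/3)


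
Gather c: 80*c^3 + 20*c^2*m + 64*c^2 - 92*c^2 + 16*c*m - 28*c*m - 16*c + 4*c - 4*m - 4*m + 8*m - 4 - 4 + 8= 80*c^3 + c^2*(20*m - 28) + c*(-12*m - 12)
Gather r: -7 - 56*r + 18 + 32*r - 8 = 3 - 24*r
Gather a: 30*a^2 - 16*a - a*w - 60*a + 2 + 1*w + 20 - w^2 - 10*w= 30*a^2 + a*(-w - 76) - w^2 - 9*w + 22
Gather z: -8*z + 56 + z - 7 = 49 - 7*z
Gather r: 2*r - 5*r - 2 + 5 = 3 - 3*r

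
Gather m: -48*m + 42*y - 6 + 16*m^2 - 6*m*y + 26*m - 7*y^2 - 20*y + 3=16*m^2 + m*(-6*y - 22) - 7*y^2 + 22*y - 3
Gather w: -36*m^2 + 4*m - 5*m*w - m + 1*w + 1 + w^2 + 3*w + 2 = -36*m^2 + 3*m + w^2 + w*(4 - 5*m) + 3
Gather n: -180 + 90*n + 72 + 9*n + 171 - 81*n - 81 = 18*n - 18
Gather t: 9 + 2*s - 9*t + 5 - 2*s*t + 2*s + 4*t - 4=4*s + t*(-2*s - 5) + 10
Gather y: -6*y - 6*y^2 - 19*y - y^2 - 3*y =-7*y^2 - 28*y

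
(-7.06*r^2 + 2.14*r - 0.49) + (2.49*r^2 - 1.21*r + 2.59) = -4.57*r^2 + 0.93*r + 2.1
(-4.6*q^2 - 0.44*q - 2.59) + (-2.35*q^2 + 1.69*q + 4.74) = -6.95*q^2 + 1.25*q + 2.15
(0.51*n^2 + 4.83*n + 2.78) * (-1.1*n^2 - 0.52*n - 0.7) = -0.561*n^4 - 5.5782*n^3 - 5.9266*n^2 - 4.8266*n - 1.946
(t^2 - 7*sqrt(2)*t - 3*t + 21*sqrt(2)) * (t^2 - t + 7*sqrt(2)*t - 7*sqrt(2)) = t^4 - 4*t^3 - 95*t^2 + 392*t - 294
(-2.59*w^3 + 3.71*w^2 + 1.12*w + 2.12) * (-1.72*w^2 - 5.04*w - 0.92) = 4.4548*w^5 + 6.6724*w^4 - 18.242*w^3 - 12.7044*w^2 - 11.7152*w - 1.9504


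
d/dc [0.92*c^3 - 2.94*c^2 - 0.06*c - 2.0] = 2.76*c^2 - 5.88*c - 0.06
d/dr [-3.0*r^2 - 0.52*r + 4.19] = -6.0*r - 0.52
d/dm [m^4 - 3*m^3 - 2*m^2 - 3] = m*(4*m^2 - 9*m - 4)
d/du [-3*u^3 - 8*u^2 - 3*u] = -9*u^2 - 16*u - 3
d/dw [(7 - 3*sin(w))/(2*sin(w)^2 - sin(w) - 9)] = (6*sin(w)^2 - 28*sin(w) + 34)*cos(w)/(sin(w) + cos(2*w) + 8)^2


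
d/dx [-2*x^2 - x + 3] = -4*x - 1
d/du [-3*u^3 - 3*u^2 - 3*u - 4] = -9*u^2 - 6*u - 3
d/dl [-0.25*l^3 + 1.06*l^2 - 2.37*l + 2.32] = -0.75*l^2 + 2.12*l - 2.37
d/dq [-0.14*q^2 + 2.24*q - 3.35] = 2.24 - 0.28*q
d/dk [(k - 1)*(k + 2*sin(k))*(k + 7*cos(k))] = (1 - k)*(k + 2*sin(k))*(7*sin(k) - 1) + (k - 1)*(k + 7*cos(k))*(2*cos(k) + 1) + (k + 2*sin(k))*(k + 7*cos(k))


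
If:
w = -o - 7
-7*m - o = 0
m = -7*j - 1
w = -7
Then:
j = -1/7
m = 0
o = 0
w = -7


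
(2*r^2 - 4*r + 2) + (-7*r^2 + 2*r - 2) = -5*r^2 - 2*r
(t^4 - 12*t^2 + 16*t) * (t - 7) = t^5 - 7*t^4 - 12*t^3 + 100*t^2 - 112*t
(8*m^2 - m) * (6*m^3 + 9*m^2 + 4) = 48*m^5 + 66*m^4 - 9*m^3 + 32*m^2 - 4*m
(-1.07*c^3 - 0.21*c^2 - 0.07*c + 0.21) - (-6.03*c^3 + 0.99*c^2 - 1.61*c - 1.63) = 4.96*c^3 - 1.2*c^2 + 1.54*c + 1.84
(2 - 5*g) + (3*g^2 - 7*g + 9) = 3*g^2 - 12*g + 11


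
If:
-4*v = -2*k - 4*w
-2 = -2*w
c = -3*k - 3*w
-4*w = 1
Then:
No Solution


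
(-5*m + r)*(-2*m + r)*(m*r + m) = 10*m^3*r + 10*m^3 - 7*m^2*r^2 - 7*m^2*r + m*r^3 + m*r^2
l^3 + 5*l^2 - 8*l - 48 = (l - 3)*(l + 4)^2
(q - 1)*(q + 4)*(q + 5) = q^3 + 8*q^2 + 11*q - 20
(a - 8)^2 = a^2 - 16*a + 64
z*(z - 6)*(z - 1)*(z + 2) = z^4 - 5*z^3 - 8*z^2 + 12*z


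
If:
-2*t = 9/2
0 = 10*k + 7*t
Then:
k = 63/40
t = -9/4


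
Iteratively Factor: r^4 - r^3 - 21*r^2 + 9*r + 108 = (r - 3)*(r^3 + 2*r^2 - 15*r - 36) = (r - 3)*(r + 3)*(r^2 - r - 12) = (r - 3)*(r + 3)^2*(r - 4)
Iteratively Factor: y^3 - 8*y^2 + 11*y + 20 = (y + 1)*(y^2 - 9*y + 20) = (y - 5)*(y + 1)*(y - 4)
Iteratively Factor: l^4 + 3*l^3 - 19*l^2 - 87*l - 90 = (l + 3)*(l^3 - 19*l - 30) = (l + 3)^2*(l^2 - 3*l - 10) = (l - 5)*(l + 3)^2*(l + 2)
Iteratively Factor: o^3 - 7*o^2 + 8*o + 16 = (o - 4)*(o^2 - 3*o - 4) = (o - 4)^2*(o + 1)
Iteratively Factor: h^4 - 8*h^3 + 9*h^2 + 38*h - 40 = (h - 4)*(h^3 - 4*h^2 - 7*h + 10) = (h - 5)*(h - 4)*(h^2 + h - 2) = (h - 5)*(h - 4)*(h - 1)*(h + 2)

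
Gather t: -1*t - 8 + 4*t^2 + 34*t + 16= 4*t^2 + 33*t + 8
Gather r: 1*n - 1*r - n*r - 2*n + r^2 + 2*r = -n + r^2 + r*(1 - n)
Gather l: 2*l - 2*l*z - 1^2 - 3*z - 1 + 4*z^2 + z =l*(2 - 2*z) + 4*z^2 - 2*z - 2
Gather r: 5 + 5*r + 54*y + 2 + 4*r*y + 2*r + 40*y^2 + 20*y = r*(4*y + 7) + 40*y^2 + 74*y + 7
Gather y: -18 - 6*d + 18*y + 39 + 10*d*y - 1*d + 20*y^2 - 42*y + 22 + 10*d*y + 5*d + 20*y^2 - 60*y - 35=-2*d + 40*y^2 + y*(20*d - 84) + 8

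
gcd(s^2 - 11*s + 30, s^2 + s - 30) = s - 5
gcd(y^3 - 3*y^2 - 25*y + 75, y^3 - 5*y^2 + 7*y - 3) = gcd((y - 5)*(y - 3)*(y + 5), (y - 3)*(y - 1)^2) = y - 3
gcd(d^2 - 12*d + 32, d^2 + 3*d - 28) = d - 4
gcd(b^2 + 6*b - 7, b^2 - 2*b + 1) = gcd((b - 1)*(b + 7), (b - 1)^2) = b - 1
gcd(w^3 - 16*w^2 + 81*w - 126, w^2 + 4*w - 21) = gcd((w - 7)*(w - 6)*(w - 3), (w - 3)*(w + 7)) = w - 3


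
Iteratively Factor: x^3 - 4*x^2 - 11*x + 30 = (x - 2)*(x^2 - 2*x - 15) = (x - 5)*(x - 2)*(x + 3)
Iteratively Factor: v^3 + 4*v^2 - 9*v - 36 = (v - 3)*(v^2 + 7*v + 12) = (v - 3)*(v + 4)*(v + 3)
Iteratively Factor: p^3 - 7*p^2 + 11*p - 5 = (p - 1)*(p^2 - 6*p + 5) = (p - 1)^2*(p - 5)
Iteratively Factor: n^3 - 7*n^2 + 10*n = (n)*(n^2 - 7*n + 10) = n*(n - 5)*(n - 2)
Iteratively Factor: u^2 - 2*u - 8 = (u - 4)*(u + 2)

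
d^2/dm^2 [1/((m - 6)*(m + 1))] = 2*((m - 6)^2 + (m - 6)*(m + 1) + (m + 1)^2)/((m - 6)^3*(m + 1)^3)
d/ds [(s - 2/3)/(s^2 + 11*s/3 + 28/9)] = 9*(-9*s^2 + 12*s + 50)/(81*s^4 + 594*s^3 + 1593*s^2 + 1848*s + 784)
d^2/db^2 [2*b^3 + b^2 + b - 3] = 12*b + 2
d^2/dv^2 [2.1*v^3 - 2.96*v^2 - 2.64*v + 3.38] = 12.6*v - 5.92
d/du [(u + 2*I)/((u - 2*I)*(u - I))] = (-u^2 - 4*I*u - 8)/(u^4 - 6*I*u^3 - 13*u^2 + 12*I*u + 4)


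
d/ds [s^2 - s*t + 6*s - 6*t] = 2*s - t + 6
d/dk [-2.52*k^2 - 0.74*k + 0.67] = -5.04*k - 0.74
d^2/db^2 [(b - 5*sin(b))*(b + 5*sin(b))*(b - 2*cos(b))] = 2*b^2*cos(b) + 8*b*sin(b) - 50*b*cos(2*b) + 6*b - 50*sin(2*b) - 33*cos(b)/2 + 225*cos(3*b)/2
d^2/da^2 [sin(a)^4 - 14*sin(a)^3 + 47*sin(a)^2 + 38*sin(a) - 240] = -16*sin(a)^4 + 126*sin(a)^3 - 176*sin(a)^2 - 122*sin(a) + 94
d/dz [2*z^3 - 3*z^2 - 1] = 6*z*(z - 1)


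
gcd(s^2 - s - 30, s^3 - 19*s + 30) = s + 5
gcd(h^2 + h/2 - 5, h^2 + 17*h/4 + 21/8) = 1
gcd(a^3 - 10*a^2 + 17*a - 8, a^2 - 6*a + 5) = a - 1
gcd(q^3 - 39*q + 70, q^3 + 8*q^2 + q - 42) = q^2 + 5*q - 14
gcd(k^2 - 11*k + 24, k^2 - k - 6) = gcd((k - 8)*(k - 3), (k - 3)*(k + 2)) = k - 3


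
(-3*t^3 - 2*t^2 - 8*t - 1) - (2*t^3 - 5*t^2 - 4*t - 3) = -5*t^3 + 3*t^2 - 4*t + 2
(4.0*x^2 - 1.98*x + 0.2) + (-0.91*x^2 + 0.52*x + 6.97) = 3.09*x^2 - 1.46*x + 7.17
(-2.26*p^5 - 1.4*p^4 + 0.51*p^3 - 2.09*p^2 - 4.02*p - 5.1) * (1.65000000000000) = -3.729*p^5 - 2.31*p^4 + 0.8415*p^3 - 3.4485*p^2 - 6.633*p - 8.415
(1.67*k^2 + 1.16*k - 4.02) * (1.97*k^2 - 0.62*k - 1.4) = 3.2899*k^4 + 1.2498*k^3 - 10.9766*k^2 + 0.8684*k + 5.628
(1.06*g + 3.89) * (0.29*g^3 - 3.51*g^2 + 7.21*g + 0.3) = 0.3074*g^4 - 2.5925*g^3 - 6.0113*g^2 + 28.3649*g + 1.167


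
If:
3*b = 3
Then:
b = 1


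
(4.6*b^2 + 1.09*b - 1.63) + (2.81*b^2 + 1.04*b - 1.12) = 7.41*b^2 + 2.13*b - 2.75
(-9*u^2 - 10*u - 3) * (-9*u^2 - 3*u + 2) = 81*u^4 + 117*u^3 + 39*u^2 - 11*u - 6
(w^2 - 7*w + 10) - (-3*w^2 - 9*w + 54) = 4*w^2 + 2*w - 44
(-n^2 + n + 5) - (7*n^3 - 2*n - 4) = -7*n^3 - n^2 + 3*n + 9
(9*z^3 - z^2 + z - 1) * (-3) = -27*z^3 + 3*z^2 - 3*z + 3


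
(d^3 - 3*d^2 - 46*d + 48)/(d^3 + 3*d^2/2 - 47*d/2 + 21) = 2*(d - 8)/(2*d - 7)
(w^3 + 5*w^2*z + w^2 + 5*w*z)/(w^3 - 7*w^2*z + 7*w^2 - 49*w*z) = (w^2 + 5*w*z + w + 5*z)/(w^2 - 7*w*z + 7*w - 49*z)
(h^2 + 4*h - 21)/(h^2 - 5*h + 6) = (h + 7)/(h - 2)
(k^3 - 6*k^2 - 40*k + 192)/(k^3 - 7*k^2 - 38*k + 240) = (k - 4)/(k - 5)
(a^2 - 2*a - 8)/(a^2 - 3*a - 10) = (a - 4)/(a - 5)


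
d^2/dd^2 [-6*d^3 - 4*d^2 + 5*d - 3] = -36*d - 8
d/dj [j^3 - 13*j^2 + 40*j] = 3*j^2 - 26*j + 40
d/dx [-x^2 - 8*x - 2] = -2*x - 8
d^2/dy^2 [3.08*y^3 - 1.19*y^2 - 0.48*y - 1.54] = 18.48*y - 2.38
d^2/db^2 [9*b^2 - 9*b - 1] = 18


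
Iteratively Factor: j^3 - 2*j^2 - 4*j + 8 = (j + 2)*(j^2 - 4*j + 4) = (j - 2)*(j + 2)*(j - 2)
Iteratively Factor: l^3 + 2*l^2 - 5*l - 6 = (l + 1)*(l^2 + l - 6) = (l + 1)*(l + 3)*(l - 2)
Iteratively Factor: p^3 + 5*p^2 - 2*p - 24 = (p + 3)*(p^2 + 2*p - 8) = (p + 3)*(p + 4)*(p - 2)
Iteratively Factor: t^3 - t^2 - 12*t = (t - 4)*(t^2 + 3*t) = (t - 4)*(t + 3)*(t)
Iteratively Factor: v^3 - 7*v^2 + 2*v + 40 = (v + 2)*(v^2 - 9*v + 20) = (v - 4)*(v + 2)*(v - 5)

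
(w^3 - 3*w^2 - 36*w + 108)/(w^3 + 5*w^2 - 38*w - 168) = (w^2 + 3*w - 18)/(w^2 + 11*w + 28)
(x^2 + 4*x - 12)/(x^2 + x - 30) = (x - 2)/(x - 5)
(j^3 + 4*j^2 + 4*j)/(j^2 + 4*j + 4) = j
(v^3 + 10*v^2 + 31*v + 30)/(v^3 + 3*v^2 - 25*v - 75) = (v + 2)/(v - 5)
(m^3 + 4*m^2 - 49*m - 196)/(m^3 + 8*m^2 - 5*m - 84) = (m - 7)/(m - 3)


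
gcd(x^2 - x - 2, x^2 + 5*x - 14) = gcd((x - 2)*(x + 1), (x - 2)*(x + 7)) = x - 2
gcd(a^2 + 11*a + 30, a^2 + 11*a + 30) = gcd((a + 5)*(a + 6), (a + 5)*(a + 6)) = a^2 + 11*a + 30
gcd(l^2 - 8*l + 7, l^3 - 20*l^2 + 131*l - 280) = l - 7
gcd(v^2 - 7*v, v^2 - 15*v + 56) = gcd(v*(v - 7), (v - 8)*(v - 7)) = v - 7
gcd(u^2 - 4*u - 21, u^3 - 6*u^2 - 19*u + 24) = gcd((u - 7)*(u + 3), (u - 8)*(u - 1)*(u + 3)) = u + 3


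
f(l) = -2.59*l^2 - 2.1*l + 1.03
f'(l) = -5.18*l - 2.1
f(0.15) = 0.66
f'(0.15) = -2.88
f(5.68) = -94.46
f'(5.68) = -31.52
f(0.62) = -1.27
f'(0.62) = -5.31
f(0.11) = 0.77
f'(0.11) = -2.67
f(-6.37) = -90.69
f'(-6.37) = 30.90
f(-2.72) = -12.42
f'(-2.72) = 11.99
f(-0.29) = 1.42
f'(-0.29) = -0.60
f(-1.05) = 0.38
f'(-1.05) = 3.34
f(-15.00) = -550.22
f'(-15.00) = 75.60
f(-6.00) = -79.61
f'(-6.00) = 28.98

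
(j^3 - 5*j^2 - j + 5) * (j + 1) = j^4 - 4*j^3 - 6*j^2 + 4*j + 5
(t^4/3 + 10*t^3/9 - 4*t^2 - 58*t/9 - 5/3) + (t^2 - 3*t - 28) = t^4/3 + 10*t^3/9 - 3*t^2 - 85*t/9 - 89/3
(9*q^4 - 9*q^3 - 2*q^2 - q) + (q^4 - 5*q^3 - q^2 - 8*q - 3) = 10*q^4 - 14*q^3 - 3*q^2 - 9*q - 3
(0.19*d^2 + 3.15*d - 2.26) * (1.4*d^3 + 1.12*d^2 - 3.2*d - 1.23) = 0.266*d^5 + 4.6228*d^4 - 0.244*d^3 - 12.8449*d^2 + 3.3575*d + 2.7798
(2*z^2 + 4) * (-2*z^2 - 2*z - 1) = -4*z^4 - 4*z^3 - 10*z^2 - 8*z - 4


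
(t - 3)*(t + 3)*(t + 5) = t^3 + 5*t^2 - 9*t - 45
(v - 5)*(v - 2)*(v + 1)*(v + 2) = v^4 - 4*v^3 - 9*v^2 + 16*v + 20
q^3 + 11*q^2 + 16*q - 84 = (q - 2)*(q + 6)*(q + 7)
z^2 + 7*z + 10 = (z + 2)*(z + 5)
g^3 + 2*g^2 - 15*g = g*(g - 3)*(g + 5)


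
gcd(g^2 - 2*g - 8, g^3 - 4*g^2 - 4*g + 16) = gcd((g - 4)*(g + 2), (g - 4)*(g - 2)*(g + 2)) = g^2 - 2*g - 8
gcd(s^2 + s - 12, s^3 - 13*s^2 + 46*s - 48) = s - 3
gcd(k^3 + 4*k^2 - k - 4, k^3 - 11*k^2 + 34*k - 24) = k - 1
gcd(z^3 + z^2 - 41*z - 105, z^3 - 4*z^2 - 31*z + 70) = z^2 - 2*z - 35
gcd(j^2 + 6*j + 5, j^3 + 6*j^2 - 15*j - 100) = j + 5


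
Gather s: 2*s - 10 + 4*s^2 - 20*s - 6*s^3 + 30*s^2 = -6*s^3 + 34*s^2 - 18*s - 10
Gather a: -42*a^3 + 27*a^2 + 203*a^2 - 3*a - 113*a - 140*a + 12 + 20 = -42*a^3 + 230*a^2 - 256*a + 32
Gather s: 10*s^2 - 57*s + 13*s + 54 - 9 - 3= 10*s^2 - 44*s + 42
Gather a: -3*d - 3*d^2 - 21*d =-3*d^2 - 24*d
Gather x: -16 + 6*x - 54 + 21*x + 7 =27*x - 63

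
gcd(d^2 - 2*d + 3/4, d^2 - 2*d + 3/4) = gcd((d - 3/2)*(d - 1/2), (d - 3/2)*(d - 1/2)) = d^2 - 2*d + 3/4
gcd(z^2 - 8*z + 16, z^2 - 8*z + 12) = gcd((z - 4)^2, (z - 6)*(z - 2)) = 1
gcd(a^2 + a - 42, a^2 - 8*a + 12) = a - 6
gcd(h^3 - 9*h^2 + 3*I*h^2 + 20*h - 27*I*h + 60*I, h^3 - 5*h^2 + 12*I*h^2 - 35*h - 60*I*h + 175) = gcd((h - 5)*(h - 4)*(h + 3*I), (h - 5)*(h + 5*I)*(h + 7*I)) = h - 5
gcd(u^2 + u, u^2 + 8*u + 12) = 1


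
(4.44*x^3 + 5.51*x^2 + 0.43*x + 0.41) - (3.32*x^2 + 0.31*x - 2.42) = 4.44*x^3 + 2.19*x^2 + 0.12*x + 2.83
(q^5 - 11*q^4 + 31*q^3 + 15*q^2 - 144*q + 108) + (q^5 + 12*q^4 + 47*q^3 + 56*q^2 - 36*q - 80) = 2*q^5 + q^4 + 78*q^3 + 71*q^2 - 180*q + 28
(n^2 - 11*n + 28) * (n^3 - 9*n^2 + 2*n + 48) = n^5 - 20*n^4 + 129*n^3 - 226*n^2 - 472*n + 1344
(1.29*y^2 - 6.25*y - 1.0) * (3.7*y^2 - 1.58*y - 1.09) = 4.773*y^4 - 25.1632*y^3 + 4.7689*y^2 + 8.3925*y + 1.09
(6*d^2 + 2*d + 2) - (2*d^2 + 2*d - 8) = 4*d^2 + 10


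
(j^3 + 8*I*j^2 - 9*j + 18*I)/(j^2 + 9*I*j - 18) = j - I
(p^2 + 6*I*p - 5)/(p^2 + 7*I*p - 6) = (p + 5*I)/(p + 6*I)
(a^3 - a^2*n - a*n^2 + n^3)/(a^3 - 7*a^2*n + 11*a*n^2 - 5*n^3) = (a + n)/(a - 5*n)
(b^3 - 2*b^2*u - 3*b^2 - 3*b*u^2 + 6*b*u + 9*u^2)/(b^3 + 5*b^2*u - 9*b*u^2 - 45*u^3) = (b^2 + b*u - 3*b - 3*u)/(b^2 + 8*b*u + 15*u^2)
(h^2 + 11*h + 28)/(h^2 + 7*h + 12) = (h + 7)/(h + 3)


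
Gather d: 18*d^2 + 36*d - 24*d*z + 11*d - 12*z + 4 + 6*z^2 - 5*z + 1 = 18*d^2 + d*(47 - 24*z) + 6*z^2 - 17*z + 5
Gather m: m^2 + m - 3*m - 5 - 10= m^2 - 2*m - 15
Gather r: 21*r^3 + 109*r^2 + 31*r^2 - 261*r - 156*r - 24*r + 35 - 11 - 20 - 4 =21*r^3 + 140*r^2 - 441*r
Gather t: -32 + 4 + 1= -27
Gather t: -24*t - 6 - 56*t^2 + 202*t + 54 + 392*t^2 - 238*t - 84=336*t^2 - 60*t - 36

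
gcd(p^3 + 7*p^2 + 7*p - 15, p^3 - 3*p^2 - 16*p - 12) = 1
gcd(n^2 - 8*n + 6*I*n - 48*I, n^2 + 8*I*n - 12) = n + 6*I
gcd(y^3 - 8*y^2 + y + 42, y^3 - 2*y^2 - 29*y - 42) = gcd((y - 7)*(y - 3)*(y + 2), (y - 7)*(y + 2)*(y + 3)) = y^2 - 5*y - 14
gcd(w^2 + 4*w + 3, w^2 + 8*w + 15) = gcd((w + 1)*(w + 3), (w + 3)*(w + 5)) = w + 3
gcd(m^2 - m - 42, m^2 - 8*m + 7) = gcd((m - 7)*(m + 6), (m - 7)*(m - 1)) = m - 7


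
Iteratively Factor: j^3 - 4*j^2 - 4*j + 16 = (j - 4)*(j^2 - 4) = (j - 4)*(j + 2)*(j - 2)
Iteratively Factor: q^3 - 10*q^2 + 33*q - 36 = (q - 3)*(q^2 - 7*q + 12) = (q - 3)^2*(q - 4)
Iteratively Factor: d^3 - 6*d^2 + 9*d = (d - 3)*(d^2 - 3*d) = (d - 3)^2*(d)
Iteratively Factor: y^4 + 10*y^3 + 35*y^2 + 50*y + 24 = (y + 4)*(y^3 + 6*y^2 + 11*y + 6) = (y + 3)*(y + 4)*(y^2 + 3*y + 2) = (y + 2)*(y + 3)*(y + 4)*(y + 1)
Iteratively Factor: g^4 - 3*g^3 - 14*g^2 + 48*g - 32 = (g - 4)*(g^3 + g^2 - 10*g + 8) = (g - 4)*(g - 1)*(g^2 + 2*g - 8) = (g - 4)*(g - 2)*(g - 1)*(g + 4)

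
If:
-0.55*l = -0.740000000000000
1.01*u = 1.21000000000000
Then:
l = 1.35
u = 1.20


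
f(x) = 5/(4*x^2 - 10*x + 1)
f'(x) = 5*(10 - 8*x)/(4*x^2 - 10*x + 1)^2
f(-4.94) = 0.03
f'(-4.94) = 0.01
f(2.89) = 0.91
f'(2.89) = -2.16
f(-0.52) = 0.69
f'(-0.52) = 1.34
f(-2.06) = 0.13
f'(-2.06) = 0.09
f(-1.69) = 0.17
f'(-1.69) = 0.14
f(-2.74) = 0.09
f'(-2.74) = 0.05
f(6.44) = 0.05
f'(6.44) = -0.02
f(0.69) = -1.25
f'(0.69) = 1.40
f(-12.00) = 0.01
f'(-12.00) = 0.00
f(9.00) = 0.02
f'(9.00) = -0.00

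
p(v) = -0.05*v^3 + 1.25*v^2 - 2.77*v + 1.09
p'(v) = -0.15*v^2 + 2.5*v - 2.77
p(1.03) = -0.49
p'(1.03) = -0.35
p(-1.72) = 9.81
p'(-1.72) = -7.51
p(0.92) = -0.44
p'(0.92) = -0.60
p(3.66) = 5.24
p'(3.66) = 4.37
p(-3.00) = 22.00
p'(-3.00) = -11.62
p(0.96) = -0.46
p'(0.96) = -0.51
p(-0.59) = 3.17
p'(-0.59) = -4.30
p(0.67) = -0.22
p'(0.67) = -1.16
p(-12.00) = 300.73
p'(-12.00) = -54.37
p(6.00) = 18.67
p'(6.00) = 6.83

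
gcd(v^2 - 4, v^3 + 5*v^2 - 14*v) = v - 2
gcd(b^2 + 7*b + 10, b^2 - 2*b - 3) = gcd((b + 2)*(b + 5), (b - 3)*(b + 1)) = 1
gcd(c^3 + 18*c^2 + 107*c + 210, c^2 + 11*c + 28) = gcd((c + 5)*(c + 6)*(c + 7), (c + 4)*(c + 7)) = c + 7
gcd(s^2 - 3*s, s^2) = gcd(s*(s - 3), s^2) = s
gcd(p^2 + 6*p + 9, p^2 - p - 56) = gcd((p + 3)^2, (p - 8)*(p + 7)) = 1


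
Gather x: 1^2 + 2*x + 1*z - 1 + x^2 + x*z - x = x^2 + x*(z + 1) + z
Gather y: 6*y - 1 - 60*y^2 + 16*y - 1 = -60*y^2 + 22*y - 2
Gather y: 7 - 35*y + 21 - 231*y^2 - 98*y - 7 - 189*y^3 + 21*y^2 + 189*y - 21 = -189*y^3 - 210*y^2 + 56*y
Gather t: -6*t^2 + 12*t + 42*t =-6*t^2 + 54*t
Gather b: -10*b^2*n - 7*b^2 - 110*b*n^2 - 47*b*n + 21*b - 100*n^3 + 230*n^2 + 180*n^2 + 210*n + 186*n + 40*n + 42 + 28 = b^2*(-10*n - 7) + b*(-110*n^2 - 47*n + 21) - 100*n^3 + 410*n^2 + 436*n + 70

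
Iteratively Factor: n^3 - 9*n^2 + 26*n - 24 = (n - 3)*(n^2 - 6*n + 8) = (n - 3)*(n - 2)*(n - 4)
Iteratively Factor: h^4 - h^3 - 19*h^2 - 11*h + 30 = (h - 5)*(h^3 + 4*h^2 + h - 6) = (h - 5)*(h + 2)*(h^2 + 2*h - 3) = (h - 5)*(h + 2)*(h + 3)*(h - 1)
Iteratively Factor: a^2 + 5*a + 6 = (a + 3)*(a + 2)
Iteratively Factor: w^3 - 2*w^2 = (w)*(w^2 - 2*w) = w*(w - 2)*(w)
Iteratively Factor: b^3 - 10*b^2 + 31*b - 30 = (b - 2)*(b^2 - 8*b + 15) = (b - 3)*(b - 2)*(b - 5)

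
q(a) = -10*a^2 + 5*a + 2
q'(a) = 5 - 20*a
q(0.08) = 2.34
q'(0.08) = 3.40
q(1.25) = -7.38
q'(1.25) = -20.00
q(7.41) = -510.03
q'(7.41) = -143.20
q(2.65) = -54.98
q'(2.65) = -48.00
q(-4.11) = -187.47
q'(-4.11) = 87.20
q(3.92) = -132.06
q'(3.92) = -73.40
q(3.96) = -135.02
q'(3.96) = -74.20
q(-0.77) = -7.78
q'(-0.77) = 20.40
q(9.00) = -763.00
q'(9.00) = -175.00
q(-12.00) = -1498.00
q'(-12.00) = 245.00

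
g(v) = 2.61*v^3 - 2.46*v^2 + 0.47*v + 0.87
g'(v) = 7.83*v^2 - 4.92*v + 0.47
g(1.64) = 6.54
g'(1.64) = 13.46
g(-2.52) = -57.70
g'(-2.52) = 62.59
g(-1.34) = -10.46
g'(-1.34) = 21.12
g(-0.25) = 0.56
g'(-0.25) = 2.19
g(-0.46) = -0.12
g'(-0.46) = 4.39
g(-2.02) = -31.63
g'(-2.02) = 42.36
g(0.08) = 0.89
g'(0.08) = 0.13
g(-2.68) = -68.30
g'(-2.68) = 69.89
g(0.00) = 0.87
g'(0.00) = 0.47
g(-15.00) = -9368.43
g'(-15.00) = 1836.02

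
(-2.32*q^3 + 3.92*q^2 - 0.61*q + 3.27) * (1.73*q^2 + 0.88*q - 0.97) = -4.0136*q^5 + 4.74*q^4 + 4.6447*q^3 + 1.3179*q^2 + 3.4693*q - 3.1719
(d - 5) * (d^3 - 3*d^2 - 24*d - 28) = d^4 - 8*d^3 - 9*d^2 + 92*d + 140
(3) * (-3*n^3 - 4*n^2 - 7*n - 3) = -9*n^3 - 12*n^2 - 21*n - 9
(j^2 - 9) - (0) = j^2 - 9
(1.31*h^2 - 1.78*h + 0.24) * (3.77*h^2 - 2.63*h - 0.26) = 4.9387*h^4 - 10.1559*h^3 + 5.2456*h^2 - 0.1684*h - 0.0624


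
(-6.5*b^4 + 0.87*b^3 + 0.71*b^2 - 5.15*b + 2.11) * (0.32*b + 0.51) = -2.08*b^5 - 3.0366*b^4 + 0.6709*b^3 - 1.2859*b^2 - 1.9513*b + 1.0761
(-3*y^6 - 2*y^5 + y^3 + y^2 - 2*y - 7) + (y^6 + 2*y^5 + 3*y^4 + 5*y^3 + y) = -2*y^6 + 3*y^4 + 6*y^3 + y^2 - y - 7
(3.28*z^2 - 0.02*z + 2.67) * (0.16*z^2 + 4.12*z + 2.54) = 0.5248*z^4 + 13.5104*z^3 + 8.676*z^2 + 10.9496*z + 6.7818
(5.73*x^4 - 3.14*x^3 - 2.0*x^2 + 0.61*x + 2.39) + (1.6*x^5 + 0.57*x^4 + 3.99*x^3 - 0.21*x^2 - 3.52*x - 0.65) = 1.6*x^5 + 6.3*x^4 + 0.85*x^3 - 2.21*x^2 - 2.91*x + 1.74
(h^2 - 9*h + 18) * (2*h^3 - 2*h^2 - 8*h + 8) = 2*h^5 - 20*h^4 + 46*h^3 + 44*h^2 - 216*h + 144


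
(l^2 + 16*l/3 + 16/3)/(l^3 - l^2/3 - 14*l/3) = (3*l^2 + 16*l + 16)/(l*(3*l^2 - l - 14))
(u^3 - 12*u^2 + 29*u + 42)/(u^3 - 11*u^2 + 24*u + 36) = (u - 7)/(u - 6)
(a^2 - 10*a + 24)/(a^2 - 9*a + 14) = (a^2 - 10*a + 24)/(a^2 - 9*a + 14)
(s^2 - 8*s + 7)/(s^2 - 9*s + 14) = (s - 1)/(s - 2)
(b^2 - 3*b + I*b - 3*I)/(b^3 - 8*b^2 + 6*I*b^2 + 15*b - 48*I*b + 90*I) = (b + I)/(b^2 + b*(-5 + 6*I) - 30*I)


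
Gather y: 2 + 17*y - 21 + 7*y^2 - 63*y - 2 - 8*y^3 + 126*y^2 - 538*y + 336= -8*y^3 + 133*y^2 - 584*y + 315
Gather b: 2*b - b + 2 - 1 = b + 1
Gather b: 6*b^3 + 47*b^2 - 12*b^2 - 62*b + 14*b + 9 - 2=6*b^3 + 35*b^2 - 48*b + 7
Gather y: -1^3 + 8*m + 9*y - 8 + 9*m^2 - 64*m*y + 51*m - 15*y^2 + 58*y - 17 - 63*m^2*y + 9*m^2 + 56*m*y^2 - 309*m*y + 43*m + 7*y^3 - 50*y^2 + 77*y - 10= 18*m^2 + 102*m + 7*y^3 + y^2*(56*m - 65) + y*(-63*m^2 - 373*m + 144) - 36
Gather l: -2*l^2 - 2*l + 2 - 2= -2*l^2 - 2*l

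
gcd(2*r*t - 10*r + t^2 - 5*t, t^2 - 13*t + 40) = t - 5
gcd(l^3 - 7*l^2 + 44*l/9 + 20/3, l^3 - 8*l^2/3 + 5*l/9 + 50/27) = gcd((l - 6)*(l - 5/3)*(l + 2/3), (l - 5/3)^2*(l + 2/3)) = l^2 - l - 10/9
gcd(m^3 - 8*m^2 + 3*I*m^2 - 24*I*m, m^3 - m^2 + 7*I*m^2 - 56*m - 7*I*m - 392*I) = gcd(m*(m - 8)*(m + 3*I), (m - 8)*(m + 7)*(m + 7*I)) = m - 8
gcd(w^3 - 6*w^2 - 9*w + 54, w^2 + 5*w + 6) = w + 3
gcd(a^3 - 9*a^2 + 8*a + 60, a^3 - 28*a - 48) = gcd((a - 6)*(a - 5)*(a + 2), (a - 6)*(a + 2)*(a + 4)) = a^2 - 4*a - 12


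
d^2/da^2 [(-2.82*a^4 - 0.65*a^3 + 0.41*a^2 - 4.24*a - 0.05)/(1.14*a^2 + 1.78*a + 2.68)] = (-7.32974399999999*a^6 - 34.334064*a^5 - 105.303312*a^4 - 228.07216*a^3 - 269.562648*a^2 + 49.104168*a + 46.33124)/(1.481544*a^6 + 6.939864*a^5 + 21.284712*a^4 + 38.269288*a^3 + 50.037744*a^2 + 38.354016*a + 19.248832)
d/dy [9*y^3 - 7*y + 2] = 27*y^2 - 7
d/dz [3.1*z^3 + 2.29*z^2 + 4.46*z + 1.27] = 9.3*z^2 + 4.58*z + 4.46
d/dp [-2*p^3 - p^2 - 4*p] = -6*p^2 - 2*p - 4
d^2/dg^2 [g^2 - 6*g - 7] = 2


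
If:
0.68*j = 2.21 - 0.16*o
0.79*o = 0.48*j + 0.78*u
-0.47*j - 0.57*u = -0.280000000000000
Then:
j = 3.30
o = -0.20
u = -2.23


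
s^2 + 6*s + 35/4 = (s + 5/2)*(s + 7/2)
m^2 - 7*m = m*(m - 7)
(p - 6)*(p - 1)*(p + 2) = p^3 - 5*p^2 - 8*p + 12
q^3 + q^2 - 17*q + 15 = (q - 3)*(q - 1)*(q + 5)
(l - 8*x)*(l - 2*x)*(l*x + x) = l^3*x - 10*l^2*x^2 + l^2*x + 16*l*x^3 - 10*l*x^2 + 16*x^3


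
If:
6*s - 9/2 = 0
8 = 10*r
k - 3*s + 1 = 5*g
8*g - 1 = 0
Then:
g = 1/8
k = 15/8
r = 4/5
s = 3/4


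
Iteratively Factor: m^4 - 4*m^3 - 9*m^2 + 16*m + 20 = (m - 2)*(m^3 - 2*m^2 - 13*m - 10) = (m - 2)*(m + 2)*(m^2 - 4*m - 5) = (m - 5)*(m - 2)*(m + 2)*(m + 1)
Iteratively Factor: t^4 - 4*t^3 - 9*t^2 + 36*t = (t)*(t^3 - 4*t^2 - 9*t + 36) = t*(t - 3)*(t^2 - t - 12) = t*(t - 4)*(t - 3)*(t + 3)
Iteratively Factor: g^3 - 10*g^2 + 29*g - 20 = (g - 1)*(g^2 - 9*g + 20) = (g - 4)*(g - 1)*(g - 5)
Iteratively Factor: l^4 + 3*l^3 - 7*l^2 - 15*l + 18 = (l - 2)*(l^3 + 5*l^2 + 3*l - 9) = (l - 2)*(l - 1)*(l^2 + 6*l + 9) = (l - 2)*(l - 1)*(l + 3)*(l + 3)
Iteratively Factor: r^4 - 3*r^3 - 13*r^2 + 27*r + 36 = (r - 4)*(r^3 + r^2 - 9*r - 9) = (r - 4)*(r - 3)*(r^2 + 4*r + 3) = (r - 4)*(r - 3)*(r + 3)*(r + 1)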